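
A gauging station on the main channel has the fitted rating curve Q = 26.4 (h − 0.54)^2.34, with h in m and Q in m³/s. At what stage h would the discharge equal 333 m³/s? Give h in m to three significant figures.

3.49 m

h − h₀ = (Q/C)^(1/b) = (333/26.4)^(1/2.34) = 2.954 m
h = 0.54 + 2.954 = 3.494 m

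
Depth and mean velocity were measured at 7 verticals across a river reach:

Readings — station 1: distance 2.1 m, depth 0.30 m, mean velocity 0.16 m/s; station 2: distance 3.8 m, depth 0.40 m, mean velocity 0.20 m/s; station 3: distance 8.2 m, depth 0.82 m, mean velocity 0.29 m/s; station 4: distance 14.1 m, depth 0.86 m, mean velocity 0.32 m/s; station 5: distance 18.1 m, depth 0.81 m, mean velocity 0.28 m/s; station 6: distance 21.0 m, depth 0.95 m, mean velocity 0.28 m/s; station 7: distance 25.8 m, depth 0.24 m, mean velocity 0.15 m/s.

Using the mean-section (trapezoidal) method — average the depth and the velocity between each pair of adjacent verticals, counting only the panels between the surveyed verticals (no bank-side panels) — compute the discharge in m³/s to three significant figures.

4.61 m³/s

Panel 1-2: Δb = 1.7 m, d̄ = (0.30+0.40)/2 = 0.35, v̄ = (0.16+0.20)/2 = 0.18 → q = 1.7×0.35×0.18 = 0.1071 m³/s
Panel 2-3: Δb = 4.4 m, d̄ = (0.40+0.82)/2 = 0.61, v̄ = (0.20+0.29)/2 = 0.245 → q = 4.4×0.61×0.245 = 0.6576 m³/s
Panel 3-4: Δb = 5.9 m, d̄ = (0.82+0.86)/2 = 0.84, v̄ = (0.29+0.32)/2 = 0.305 → q = 5.9×0.84×0.305 = 1.512 m³/s
Panel 4-5: Δb = 4 m, d̄ = (0.86+0.81)/2 = 0.835, v̄ = (0.32+0.28)/2 = 0.3 → q = 4×0.835×0.3 = 1.002 m³/s
Panel 5-6: Δb = 2.9 m, d̄ = (0.81+0.95)/2 = 0.88, v̄ = (0.28+0.28)/2 = 0.28 → q = 2.9×0.88×0.28 = 0.7146 m³/s
Panel 6-7: Δb = 4.8 m, d̄ = (0.95+0.24)/2 = 0.595, v̄ = (0.28+0.15)/2 = 0.215 → q = 4.8×0.595×0.215 = 0.6140 m³/s
Q = Σ q = 4.607 m³/s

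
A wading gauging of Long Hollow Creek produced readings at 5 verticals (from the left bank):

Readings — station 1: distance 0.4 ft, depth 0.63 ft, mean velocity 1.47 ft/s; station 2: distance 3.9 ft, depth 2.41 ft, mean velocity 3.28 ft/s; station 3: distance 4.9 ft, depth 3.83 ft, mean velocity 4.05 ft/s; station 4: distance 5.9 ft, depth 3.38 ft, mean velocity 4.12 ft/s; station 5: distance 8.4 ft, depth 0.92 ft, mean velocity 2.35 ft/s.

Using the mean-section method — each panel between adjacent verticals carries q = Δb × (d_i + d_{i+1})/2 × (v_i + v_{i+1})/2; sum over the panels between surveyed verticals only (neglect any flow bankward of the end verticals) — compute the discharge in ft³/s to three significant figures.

56.2 ft³/s

Panel 1-2: Δb = 3.5 ft, d̄ = (0.63+2.41)/2 = 1.52, v̄ = (1.47+3.28)/2 = 2.375 → q = 3.5×1.52×2.375 = 12.64 ft³/s
Panel 2-3: Δb = 1 ft, d̄ = (2.41+3.83)/2 = 3.12, v̄ = (3.28+4.05)/2 = 3.665 → q = 1×3.12×3.665 = 11.43 ft³/s
Panel 3-4: Δb = 1 ft, d̄ = (3.83+3.38)/2 = 3.605, v̄ = (4.05+4.12)/2 = 4.085 → q = 1×3.605×4.085 = 14.73 ft³/s
Panel 4-5: Δb = 2.5 ft, d̄ = (3.38+0.92)/2 = 2.15, v̄ = (4.12+2.35)/2 = 3.235 → q = 2.5×2.15×3.235 = 17.39 ft³/s
Q = Σ q = 56.18 ft³/s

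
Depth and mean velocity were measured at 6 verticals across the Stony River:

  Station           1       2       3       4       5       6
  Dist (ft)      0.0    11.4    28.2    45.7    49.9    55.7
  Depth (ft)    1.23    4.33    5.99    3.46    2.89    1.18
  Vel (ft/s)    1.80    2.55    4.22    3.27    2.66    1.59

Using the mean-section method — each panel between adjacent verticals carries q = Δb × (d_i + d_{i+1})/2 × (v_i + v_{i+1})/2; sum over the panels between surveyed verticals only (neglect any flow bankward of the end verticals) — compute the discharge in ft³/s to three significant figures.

Panel 1-2: Δb = 11.4 ft, d̄ = (1.23+4.33)/2 = 2.78, v̄ = (1.80+2.55)/2 = 2.175 → q = 11.4×2.78×2.175 = 68.93 ft³/s
Panel 2-3: Δb = 16.8 ft, d̄ = (4.33+5.99)/2 = 5.16, v̄ = (2.55+4.22)/2 = 3.385 → q = 16.8×5.16×3.385 = 293.4 ft³/s
Panel 3-4: Δb = 17.5 ft, d̄ = (5.99+3.46)/2 = 4.725, v̄ = (4.22+3.27)/2 = 3.745 → q = 17.5×4.725×3.745 = 309.7 ft³/s
Panel 4-5: Δb = 4.2 ft, d̄ = (3.46+2.89)/2 = 3.175, v̄ = (3.27+2.66)/2 = 2.965 → q = 4.2×3.175×2.965 = 39.54 ft³/s
Panel 5-6: Δb = 5.8 ft, d̄ = (2.89+1.18)/2 = 2.035, v̄ = (2.66+1.59)/2 = 2.125 → q = 5.8×2.035×2.125 = 25.08 ft³/s
Q = Σ q = 736.7 ft³/s

737 ft³/s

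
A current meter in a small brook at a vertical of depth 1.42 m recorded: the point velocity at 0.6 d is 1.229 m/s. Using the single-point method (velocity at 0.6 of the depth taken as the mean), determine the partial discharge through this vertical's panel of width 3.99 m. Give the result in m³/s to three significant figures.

v̄ = v₀.₆ = 1.229 m/s
q = v̄ × d × w = 1.229 × 1.42 × 3.99 = 6.963 m³/s

6.96 m³/s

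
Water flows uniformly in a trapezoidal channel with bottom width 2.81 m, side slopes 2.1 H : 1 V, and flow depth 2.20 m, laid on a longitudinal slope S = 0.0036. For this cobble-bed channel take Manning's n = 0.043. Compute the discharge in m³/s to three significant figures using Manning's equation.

26.5 m³/s

A = (b + z·y)·y = (2.81 + 2.1×2.20)×2.20 = 16.35 m²
P = b + 2y√(1+z²) = 2.81 + 2×2.20×√(1+2.1²) = 13.04 m
R = A/P = 16.35/13.04 = 1.253 m
Q = (1/n)·A·R^(2/3)·S^(1/2) = (1/0.043) × 16.35 × 1.253^(2/3) × 0.0036^(1/2) = 26.51 m³/s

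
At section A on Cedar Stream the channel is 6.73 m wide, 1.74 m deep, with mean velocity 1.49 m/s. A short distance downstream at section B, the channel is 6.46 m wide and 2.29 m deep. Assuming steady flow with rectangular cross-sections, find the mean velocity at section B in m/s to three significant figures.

Q = A₁V₁ = (6.73×1.74) × 1.49 = 17.45 m³/s
A₂ = 6.46 × 2.29 = 14.79 m²
V₂ = Q/A₂ = 17.45/14.79 = 1.179 m/s

1.18 m/s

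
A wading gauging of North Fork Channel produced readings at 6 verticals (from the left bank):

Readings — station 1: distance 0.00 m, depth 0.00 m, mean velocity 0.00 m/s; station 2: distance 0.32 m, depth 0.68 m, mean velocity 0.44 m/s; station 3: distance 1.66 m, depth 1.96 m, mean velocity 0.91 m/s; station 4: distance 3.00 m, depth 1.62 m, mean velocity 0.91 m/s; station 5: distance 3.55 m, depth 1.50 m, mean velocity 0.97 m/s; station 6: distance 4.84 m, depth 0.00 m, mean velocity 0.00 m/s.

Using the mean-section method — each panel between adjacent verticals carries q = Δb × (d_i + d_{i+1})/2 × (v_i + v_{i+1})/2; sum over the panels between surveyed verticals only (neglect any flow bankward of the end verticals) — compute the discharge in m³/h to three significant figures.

16800 m³/h

Panel 1-2: Δb = 0.32 m, d̄ = (0.00+0.68)/2 = 0.34, v̄ = (0.00+0.44)/2 = 0.22 → q = 0.32×0.34×0.22 = 0.02394 m³/s
Panel 2-3: Δb = 1.34 m, d̄ = (0.68+1.96)/2 = 1.32, v̄ = (0.44+0.91)/2 = 0.675 → q = 1.34×1.32×0.675 = 1.194 m³/s
Panel 3-4: Δb = 1.34 m, d̄ = (1.96+1.62)/2 = 1.79, v̄ = (0.91+0.91)/2 = 0.91 → q = 1.34×1.79×0.91 = 2.183 m³/s
Panel 4-5: Δb = 0.55 m, d̄ = (1.62+1.50)/2 = 1.56, v̄ = (0.91+0.97)/2 = 0.94 → q = 0.55×1.56×0.94 = 0.8065 m³/s
Panel 5-6: Δb = 1.29 m, d̄ = (1.50+0.00)/2 = 0.75, v̄ = (0.97+0.00)/2 = 0.485 → q = 1.29×0.75×0.485 = 0.4692 m³/s
Q = Σ q = 4.676 m³/s
= 4.676 × 3600 = 16830 m³/h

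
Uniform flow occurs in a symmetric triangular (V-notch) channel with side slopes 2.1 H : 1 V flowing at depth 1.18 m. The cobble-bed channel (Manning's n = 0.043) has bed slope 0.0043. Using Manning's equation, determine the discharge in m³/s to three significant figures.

2.93 m³/s

A = z·y² = 2.1×1.18² = 2.924 m²
P = 2y√(1+z²) = 2×1.18×√(1+2.1²) = 5.489 m
R = A/P = 2.924/5.489 = 0.5327 m
Q = (1/n)·A·R^(2/3)·S^(1/2) = (1/0.043) × 2.924 × 0.5327^(2/3) × 0.0043^(1/2) = 2.930 m³/s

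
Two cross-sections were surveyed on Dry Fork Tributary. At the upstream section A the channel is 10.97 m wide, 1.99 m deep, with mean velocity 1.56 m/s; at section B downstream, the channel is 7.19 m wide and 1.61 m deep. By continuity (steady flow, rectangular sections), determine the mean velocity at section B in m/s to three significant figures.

Q = A₁V₁ = (10.97×1.99) × 1.56 = 34.06 m³/s
A₂ = 7.19 × 1.61 = 11.58 m²
V₂ = Q/A₂ = 34.06/11.58 = 2.942 m/s

2.94 m/s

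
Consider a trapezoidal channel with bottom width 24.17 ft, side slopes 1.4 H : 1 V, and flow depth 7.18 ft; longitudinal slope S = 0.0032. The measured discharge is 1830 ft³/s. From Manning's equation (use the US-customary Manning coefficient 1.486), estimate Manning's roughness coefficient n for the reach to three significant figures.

A = (b + z·y)·y = (24.17 + 1.4×7.18)×7.18 = 245.7 ft²
P = b + 2y√(1+z²) = 24.17 + 2×7.18×√(1+1.4²) = 48.88 ft
R = A/P = 245.7/48.88 = 5.027 ft
n = (1.486/Q)·A·R^(2/3)·S^(1/2) = (1.486/1830) × 245.7 × 2.935 × 0.05657 = 0.03312

0.0331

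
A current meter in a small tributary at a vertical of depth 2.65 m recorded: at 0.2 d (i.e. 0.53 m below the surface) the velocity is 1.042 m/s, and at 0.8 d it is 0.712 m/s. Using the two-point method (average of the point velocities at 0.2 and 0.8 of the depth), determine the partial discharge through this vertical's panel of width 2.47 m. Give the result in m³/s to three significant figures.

5.74 m³/s

v̄ = (1.042 + 0.712) / 2 = 0.8770 m/s
q = v̄ × d × w = 0.8770 × 2.65 × 2.47 = 5.740 m³/s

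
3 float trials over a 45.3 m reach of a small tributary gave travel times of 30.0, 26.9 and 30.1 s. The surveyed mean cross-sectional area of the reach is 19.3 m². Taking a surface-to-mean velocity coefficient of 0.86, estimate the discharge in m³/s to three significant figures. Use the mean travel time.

t̄ = (30.0 + 26.9 + 30.1) / 3 = 29 s
v_surface = L / t̄ = 45.3 / 29 = 1.562 m/s
v_mean = 0.86 × 1.562 = 1.343 m/s
Q = A × v_mean = 19.3 × 1.343 = 25.93 m³/s

25.9 m³/s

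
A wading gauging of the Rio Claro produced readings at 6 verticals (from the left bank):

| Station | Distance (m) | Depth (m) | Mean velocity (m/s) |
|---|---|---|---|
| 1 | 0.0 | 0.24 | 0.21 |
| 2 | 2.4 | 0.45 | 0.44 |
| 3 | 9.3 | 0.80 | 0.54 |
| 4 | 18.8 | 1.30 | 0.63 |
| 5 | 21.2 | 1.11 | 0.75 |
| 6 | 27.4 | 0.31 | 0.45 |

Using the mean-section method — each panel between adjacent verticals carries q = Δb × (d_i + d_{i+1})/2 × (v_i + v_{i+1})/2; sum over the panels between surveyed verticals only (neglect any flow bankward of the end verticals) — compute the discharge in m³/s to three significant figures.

Panel 1-2: Δb = 2.4 m, d̄ = (0.24+0.45)/2 = 0.345, v̄ = (0.21+0.44)/2 = 0.325 → q = 2.4×0.345×0.325 = 0.2691 m³/s
Panel 2-3: Δb = 6.9 m, d̄ = (0.45+0.80)/2 = 0.625, v̄ = (0.44+0.54)/2 = 0.49 → q = 6.9×0.625×0.49 = 2.113 m³/s
Panel 3-4: Δb = 9.5 m, d̄ = (0.80+1.30)/2 = 1.05, v̄ = (0.54+0.63)/2 = 0.585 → q = 9.5×1.05×0.585 = 5.835 m³/s
Panel 4-5: Δb = 2.4 m, d̄ = (1.30+1.11)/2 = 1.205, v̄ = (0.63+0.75)/2 = 0.69 → q = 2.4×1.205×0.69 = 1.995 m³/s
Panel 5-6: Δb = 6.2 m, d̄ = (1.11+0.31)/2 = 0.71, v̄ = (0.75+0.45)/2 = 0.6 → q = 6.2×0.71×0.6 = 2.641 m³/s
Q = Σ q = 12.85 m³/s

12.9 m³/s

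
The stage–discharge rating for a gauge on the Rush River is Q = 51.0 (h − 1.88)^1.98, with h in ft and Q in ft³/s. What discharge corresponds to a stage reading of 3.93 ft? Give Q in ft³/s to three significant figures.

211 ft³/s

Q = 51.0 × (3.93 − 1.88)^1.98 = 51.0 × 2.05^1.98 = 211.3 ft³/s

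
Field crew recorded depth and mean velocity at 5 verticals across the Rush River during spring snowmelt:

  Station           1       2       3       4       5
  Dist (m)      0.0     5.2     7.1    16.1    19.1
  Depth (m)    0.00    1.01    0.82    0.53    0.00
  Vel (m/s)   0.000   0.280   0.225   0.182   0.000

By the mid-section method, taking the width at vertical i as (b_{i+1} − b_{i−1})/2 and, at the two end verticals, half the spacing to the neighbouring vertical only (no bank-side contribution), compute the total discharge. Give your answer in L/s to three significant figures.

w_2 = (7.1 − 0.0)/2 = 3.55 m; q_2 = 0.280 × 1.01 × 3.55 = 1.004 m³/s
w_3 = (16.1 − 5.2)/2 = 5.45 m; q_3 = 0.225 × 0.82 × 5.45 = 1.006 m³/s
w_4 = (19.1 − 7.1)/2 = 6 m; q_4 = 0.182 × 0.53 × 6 = 0.5788 m³/s
Stations 1, 5 contribute zero (depth or velocity is 0).
Q = Σ qᵢ = 2.588 m³/s
= 2.588 × 1000 = 2588 L/s

2590 L/s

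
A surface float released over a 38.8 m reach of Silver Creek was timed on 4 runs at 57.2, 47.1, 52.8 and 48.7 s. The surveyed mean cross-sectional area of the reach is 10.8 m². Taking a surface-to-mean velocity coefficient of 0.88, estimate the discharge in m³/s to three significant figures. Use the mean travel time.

t̄ = (57.2 + 47.1 + 52.8 + 48.7) / 4 = 51.45 s
v_surface = L / t̄ = 38.8 / 51.45 = 0.7541 m/s
v_mean = 0.88 × 0.7541 = 0.6636 m/s
Q = A × v_mean = 10.8 × 0.6636 = 7.167 m³/s

7.17 m³/s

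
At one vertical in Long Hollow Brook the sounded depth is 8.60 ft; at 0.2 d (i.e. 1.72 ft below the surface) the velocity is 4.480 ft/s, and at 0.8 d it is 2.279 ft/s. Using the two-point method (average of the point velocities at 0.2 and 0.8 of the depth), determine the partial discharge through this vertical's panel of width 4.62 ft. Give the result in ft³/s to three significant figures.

134 ft³/s

v̄ = (4.480 + 2.279) / 2 = 3.380 ft/s
q = v̄ × d × w = 3.380 × 8.60 × 4.62 = 134.3 ft³/s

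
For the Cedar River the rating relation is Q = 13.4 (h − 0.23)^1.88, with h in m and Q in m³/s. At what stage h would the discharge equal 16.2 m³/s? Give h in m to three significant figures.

1.34 m

h − h₀ = (Q/C)^(1/b) = (16.2/13.4)^(1/1.88) = 1.106 m
h = 0.23 + 1.106 = 1.336 m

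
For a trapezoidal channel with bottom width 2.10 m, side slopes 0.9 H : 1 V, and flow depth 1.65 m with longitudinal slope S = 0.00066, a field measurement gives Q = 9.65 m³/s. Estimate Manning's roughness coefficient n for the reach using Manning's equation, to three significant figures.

0.0147

A = (b + z·y)·y = (2.10 + 0.9×1.65)×1.65 = 5.915 m²
P = b + 2y√(1+z²) = 2.10 + 2×1.65×√(1+0.9²) = 6.540 m
R = A/P = 5.915/6.540 = 0.9045 m
n = (1/Q)·A·R^(2/3)·S^(1/2) = (1/9.65) × 5.915 × 0.9353 × 0.02569 = 0.01473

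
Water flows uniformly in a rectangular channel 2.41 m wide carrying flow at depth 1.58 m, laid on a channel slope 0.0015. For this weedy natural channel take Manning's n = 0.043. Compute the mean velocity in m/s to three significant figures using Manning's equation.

A = b·y = 2.41 × 1.58 = 3.808 m²
P = b + 2y = 2.41 + 2×1.58 = 5.570 m
R = A/P = 3.808/5.570 = 0.6836 m
Q = (1/n)·A·R^(2/3)·S^(1/2) = (1/0.043) × 3.808 × 0.6836^(2/3) × 0.0015^(1/2) = 2.662 m³/s
V = Q/A = 2.662/3.808 = 0.6990 m/s

0.699 m/s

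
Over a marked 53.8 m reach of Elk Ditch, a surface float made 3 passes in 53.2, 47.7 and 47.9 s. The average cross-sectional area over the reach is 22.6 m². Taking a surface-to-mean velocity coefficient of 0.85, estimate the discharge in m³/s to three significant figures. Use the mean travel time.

20.8 m³/s

t̄ = (53.2 + 47.7 + 47.9) / 3 = 49.6 s
v_surface = L / t̄ = 53.8 / 49.6 = 1.085 m/s
v_mean = 0.85 × 1.085 = 0.9220 m/s
Q = A × v_mean = 22.6 × 0.9220 = 20.84 m³/s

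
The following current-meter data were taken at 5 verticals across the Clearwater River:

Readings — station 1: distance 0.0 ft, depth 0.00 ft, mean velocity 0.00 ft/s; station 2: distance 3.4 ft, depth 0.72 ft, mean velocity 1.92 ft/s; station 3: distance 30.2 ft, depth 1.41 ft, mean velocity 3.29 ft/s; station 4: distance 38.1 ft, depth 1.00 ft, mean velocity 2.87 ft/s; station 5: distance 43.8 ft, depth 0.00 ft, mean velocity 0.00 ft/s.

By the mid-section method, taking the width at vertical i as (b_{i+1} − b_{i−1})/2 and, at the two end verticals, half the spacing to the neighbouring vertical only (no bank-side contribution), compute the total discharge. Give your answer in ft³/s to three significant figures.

121 ft³/s

w_2 = (30.2 − 0.0)/2 = 15.1 ft; q_2 = 1.92 × 0.72 × 15.1 = 20.87 ft³/s
w_3 = (38.1 − 3.4)/2 = 17.35 ft; q_3 = 3.29 × 1.41 × 17.35 = 80.48 ft³/s
w_4 = (43.8 − 30.2)/2 = 6.8 ft; q_4 = 2.87 × 1.00 × 6.8 = 19.52 ft³/s
Stations 1, 5 contribute zero (depth or velocity is 0).
Q = Σ qᵢ = 120.9 ft³/s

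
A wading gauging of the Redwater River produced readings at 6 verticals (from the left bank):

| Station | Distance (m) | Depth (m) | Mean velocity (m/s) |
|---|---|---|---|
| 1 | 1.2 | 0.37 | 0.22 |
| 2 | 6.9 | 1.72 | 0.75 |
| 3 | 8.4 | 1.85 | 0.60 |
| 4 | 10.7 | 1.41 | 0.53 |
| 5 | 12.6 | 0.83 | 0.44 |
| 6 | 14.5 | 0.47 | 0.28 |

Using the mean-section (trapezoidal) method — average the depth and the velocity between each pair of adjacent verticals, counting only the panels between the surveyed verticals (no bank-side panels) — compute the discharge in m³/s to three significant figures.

Panel 1-2: Δb = 5.7 m, d̄ = (0.37+1.72)/2 = 1.045, v̄ = (0.22+0.75)/2 = 0.485 → q = 5.7×1.045×0.485 = 2.889 m³/s
Panel 2-3: Δb = 1.5 m, d̄ = (1.72+1.85)/2 = 1.785, v̄ = (0.75+0.60)/2 = 0.675 → q = 1.5×1.785×0.675 = 1.807 m³/s
Panel 3-4: Δb = 2.3 m, d̄ = (1.85+1.41)/2 = 1.63, v̄ = (0.60+0.53)/2 = 0.565 → q = 2.3×1.63×0.565 = 2.118 m³/s
Panel 4-5: Δb = 1.9 m, d̄ = (1.41+0.83)/2 = 1.12, v̄ = (0.53+0.44)/2 = 0.485 → q = 1.9×1.12×0.485 = 1.032 m³/s
Panel 5-6: Δb = 1.9 m, d̄ = (0.83+0.47)/2 = 0.65, v̄ = (0.44+0.28)/2 = 0.36 → q = 1.9×0.65×0.36 = 0.4446 m³/s
Q = Σ q = 8.291 m³/s

8.29 m³/s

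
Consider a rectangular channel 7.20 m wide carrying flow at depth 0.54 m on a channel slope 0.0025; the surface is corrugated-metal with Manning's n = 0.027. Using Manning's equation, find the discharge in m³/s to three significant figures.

4.35 m³/s

A = b·y = 7.20 × 0.54 = 3.888 m²
P = b + 2y = 7.20 + 2×0.54 = 8.280 m
R = A/P = 3.888/8.280 = 0.4696 m
Q = (1/n)·A·R^(2/3)·S^(1/2) = (1/0.027) × 3.888 × 0.4696^(2/3) × 0.0025^(1/2) = 4.350 m³/s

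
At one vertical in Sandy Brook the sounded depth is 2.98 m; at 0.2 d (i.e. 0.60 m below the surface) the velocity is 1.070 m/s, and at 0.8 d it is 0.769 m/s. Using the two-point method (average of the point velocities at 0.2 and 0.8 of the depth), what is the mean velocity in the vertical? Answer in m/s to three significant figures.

v̄ = (1.070 + 0.769) / 2 = 0.9195 m/s

0.920 m/s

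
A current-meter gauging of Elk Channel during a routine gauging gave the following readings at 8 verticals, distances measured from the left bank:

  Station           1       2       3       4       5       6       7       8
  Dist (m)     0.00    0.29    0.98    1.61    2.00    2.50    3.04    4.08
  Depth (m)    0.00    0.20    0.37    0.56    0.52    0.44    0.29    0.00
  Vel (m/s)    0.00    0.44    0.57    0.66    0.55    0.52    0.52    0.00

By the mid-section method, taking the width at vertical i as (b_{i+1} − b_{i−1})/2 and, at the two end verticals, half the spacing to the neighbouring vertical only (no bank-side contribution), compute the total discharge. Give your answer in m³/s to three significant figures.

0.736 m³/s

w_2 = (0.98 − 0.00)/2 = 0.49 m; q_2 = 0.44 × 0.20 × 0.49 = 0.04312 m³/s
w_3 = (1.61 − 0.29)/2 = 0.66 m; q_3 = 0.57 × 0.37 × 0.66 = 0.1392 m³/s
w_4 = (2.00 − 0.98)/2 = 0.51 m; q_4 = 0.66 × 0.56 × 0.51 = 0.1885 m³/s
w_5 = (2.50 − 1.61)/2 = 0.445 m; q_5 = 0.55 × 0.52 × 0.445 = 0.1273 m³/s
w_6 = (3.04 − 2.00)/2 = 0.52 m; q_6 = 0.52 × 0.44 × 0.52 = 0.1190 m³/s
w_7 = (4.08 − 2.50)/2 = 0.79 m; q_7 = 0.52 × 0.29 × 0.79 = 0.1191 m³/s
Stations 1, 8 contribute zero (depth or velocity is 0).
Q = Σ qᵢ = 0.7362 m³/s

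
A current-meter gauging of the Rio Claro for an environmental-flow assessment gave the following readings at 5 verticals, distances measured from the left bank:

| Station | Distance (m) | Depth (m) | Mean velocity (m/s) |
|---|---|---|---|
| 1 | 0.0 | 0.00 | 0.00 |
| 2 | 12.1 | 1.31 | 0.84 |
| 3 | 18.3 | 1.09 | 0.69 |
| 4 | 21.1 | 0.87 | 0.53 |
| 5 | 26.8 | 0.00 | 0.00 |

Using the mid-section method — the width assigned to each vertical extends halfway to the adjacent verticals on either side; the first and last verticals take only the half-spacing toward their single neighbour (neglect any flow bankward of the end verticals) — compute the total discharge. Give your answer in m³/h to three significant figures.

w_2 = (18.3 − 0.0)/2 = 9.15 m; q_2 = 0.84 × 1.31 × 9.15 = 10.07 m³/s
w_3 = (21.1 − 12.1)/2 = 4.5 m; q_3 = 0.69 × 1.09 × 4.5 = 3.384 m³/s
w_4 = (26.8 − 18.3)/2 = 4.25 m; q_4 = 0.53 × 0.87 × 4.25 = 1.960 m³/s
Stations 1, 5 contribute zero (depth or velocity is 0).
Q = Σ qᵢ = 15.41 m³/s
= 15.41 × 3600 = 55490 m³/h

55500 m³/h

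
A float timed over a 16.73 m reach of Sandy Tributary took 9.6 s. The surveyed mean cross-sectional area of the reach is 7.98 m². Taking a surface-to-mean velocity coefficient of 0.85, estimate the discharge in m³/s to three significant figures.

11.8 m³/s

v_surface = L / t̄ = 16.73 / 9.6 = 1.743 m/s
v_mean = 0.85 × 1.743 = 1.481 m/s
Q = A × v_mean = 7.98 × 1.481 = 11.82 m³/s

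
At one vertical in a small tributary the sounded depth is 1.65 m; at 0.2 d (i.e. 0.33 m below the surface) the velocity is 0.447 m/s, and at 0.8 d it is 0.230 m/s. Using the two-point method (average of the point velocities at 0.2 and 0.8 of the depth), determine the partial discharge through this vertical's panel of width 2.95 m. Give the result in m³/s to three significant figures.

v̄ = (0.447 + 0.230) / 2 = 0.3385 m/s
q = v̄ × d × w = 0.3385 × 1.65 × 2.95 = 1.648 m³/s

1.65 m³/s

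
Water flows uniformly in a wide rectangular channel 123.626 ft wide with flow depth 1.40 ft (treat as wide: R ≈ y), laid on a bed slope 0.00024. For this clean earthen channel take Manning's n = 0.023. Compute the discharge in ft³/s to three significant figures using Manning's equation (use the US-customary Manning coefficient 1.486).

A = b·y = 123.626 × 1.40 = 173.1 ft²
Wide channel: R ≈ y = 1.40 ft
Q = (1.486/n)·A·R^(2/3)·S^(1/2) = (1.486/0.023) × 173.1 × 1.400^(2/3) × 0.00024^(1/2) = 216.8 ft³/s

217 ft³/s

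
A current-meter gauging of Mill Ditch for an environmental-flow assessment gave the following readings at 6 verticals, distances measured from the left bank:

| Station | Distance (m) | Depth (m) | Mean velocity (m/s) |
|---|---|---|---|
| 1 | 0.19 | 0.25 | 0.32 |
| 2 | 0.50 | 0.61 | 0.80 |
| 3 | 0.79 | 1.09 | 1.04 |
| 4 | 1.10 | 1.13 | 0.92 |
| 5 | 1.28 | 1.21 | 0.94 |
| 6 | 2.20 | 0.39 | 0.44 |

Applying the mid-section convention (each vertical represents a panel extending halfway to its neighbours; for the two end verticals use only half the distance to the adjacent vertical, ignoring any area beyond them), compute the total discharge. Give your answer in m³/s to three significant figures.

w_1 = (0.50 − 0.19)/2 = 0.155 m; q_1 = 0.32 × 0.25 × 0.155 = 0.01240 m³/s
w_2 = (0.79 − 0.19)/2 = 0.3 m; q_2 = 0.80 × 0.61 × 0.3 = 0.1464 m³/s
w_3 = (1.10 − 0.50)/2 = 0.3 m; q_3 = 1.04 × 1.09 × 0.3 = 0.3401 m³/s
w_4 = (1.28 − 0.79)/2 = 0.245 m; q_4 = 0.92 × 1.13 × 0.245 = 0.2547 m³/s
w_5 = (2.20 − 1.10)/2 = 0.55 m; q_5 = 0.94 × 1.21 × 0.55 = 0.6256 m³/s
w_6 = (2.20 − 1.28)/2 = 0.46 m; q_6 = 0.44 × 0.39 × 0.46 = 0.07894 m³/s
Q = Σ qᵢ = 1.458 m³/s

1.46 m³/s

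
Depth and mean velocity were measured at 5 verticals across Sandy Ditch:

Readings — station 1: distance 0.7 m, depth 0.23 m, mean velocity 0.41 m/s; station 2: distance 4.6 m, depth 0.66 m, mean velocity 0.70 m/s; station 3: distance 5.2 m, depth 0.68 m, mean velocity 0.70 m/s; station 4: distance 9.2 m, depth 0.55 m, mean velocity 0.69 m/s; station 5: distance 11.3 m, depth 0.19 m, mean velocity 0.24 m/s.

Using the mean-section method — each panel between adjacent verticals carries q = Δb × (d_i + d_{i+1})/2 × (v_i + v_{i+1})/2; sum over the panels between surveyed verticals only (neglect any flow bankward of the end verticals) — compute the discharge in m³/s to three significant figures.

Panel 1-2: Δb = 3.9 m, d̄ = (0.23+0.66)/2 = 0.445, v̄ = (0.41+0.70)/2 = 0.555 → q = 3.9×0.445×0.555 = 0.9632 m³/s
Panel 2-3: Δb = 0.6 m, d̄ = (0.66+0.68)/2 = 0.67, v̄ = (0.70+0.70)/2 = 0.7 → q = 0.6×0.67×0.7 = 0.2814 m³/s
Panel 3-4: Δb = 4 m, d̄ = (0.68+0.55)/2 = 0.615, v̄ = (0.70+0.69)/2 = 0.695 → q = 4×0.615×0.695 = 1.710 m³/s
Panel 4-5: Δb = 2.1 m, d̄ = (0.55+0.19)/2 = 0.37, v̄ = (0.69+0.24)/2 = 0.465 → q = 2.1×0.37×0.465 = 0.3613 m³/s
Q = Σ q = 3.316 m³/s

3.32 m³/s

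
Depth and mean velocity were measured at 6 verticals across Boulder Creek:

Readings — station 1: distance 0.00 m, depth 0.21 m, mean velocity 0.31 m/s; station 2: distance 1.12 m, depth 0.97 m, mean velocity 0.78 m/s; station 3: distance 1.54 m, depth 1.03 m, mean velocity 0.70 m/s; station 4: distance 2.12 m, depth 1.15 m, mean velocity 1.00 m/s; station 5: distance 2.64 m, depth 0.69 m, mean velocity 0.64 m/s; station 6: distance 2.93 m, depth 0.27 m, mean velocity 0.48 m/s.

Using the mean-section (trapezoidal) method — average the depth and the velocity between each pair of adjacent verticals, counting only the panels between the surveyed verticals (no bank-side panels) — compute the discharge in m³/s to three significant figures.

Panel 1-2: Δb = 1.12 m, d̄ = (0.21+0.97)/2 = 0.59, v̄ = (0.31+0.78)/2 = 0.545 → q = 1.12×0.59×0.545 = 0.3601 m³/s
Panel 2-3: Δb = 0.42 m, d̄ = (0.97+1.03)/2 = 1, v̄ = (0.78+0.70)/2 = 0.74 → q = 0.42×1×0.74 = 0.3108 m³/s
Panel 3-4: Δb = 0.58 m, d̄ = (1.03+1.15)/2 = 1.09, v̄ = (0.70+1.00)/2 = 0.85 → q = 0.58×1.09×0.85 = 0.5374 m³/s
Panel 4-5: Δb = 0.52 m, d̄ = (1.15+0.69)/2 = 0.92, v̄ = (1.00+0.64)/2 = 0.82 → q = 0.52×0.92×0.82 = 0.3923 m³/s
Panel 5-6: Δb = 0.29 m, d̄ = (0.69+0.27)/2 = 0.48, v̄ = (0.64+0.48)/2 = 0.56 → q = 0.29×0.48×0.56 = 0.07795 m³/s
Q = Σ q = 1.679 m³/s

1.68 m³/s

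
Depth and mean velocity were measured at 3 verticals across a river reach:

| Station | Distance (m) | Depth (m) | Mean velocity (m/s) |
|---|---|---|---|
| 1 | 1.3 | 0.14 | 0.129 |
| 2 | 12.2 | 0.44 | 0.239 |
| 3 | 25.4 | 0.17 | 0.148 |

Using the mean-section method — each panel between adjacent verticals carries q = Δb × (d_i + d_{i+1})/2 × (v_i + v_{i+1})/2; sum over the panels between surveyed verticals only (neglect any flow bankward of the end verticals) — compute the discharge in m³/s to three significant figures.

1.36 m³/s

Panel 1-2: Δb = 10.9 m, d̄ = (0.14+0.44)/2 = 0.29, v̄ = (0.129+0.239)/2 = 0.184 → q = 10.9×0.29×0.184 = 0.5816 m³/s
Panel 2-3: Δb = 13.2 m, d̄ = (0.44+0.17)/2 = 0.305, v̄ = (0.239+0.148)/2 = 0.1935 → q = 13.2×0.305×0.1935 = 0.7790 m³/s
Q = Σ q = 1.361 m³/s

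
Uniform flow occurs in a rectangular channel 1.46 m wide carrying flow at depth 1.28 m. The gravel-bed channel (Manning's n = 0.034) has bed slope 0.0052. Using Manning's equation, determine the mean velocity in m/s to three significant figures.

1.27 m/s

A = b·y = 1.46 × 1.28 = 1.869 m²
P = b + 2y = 1.46 + 2×1.28 = 4.020 m
R = A/P = 1.869/4.020 = 0.4649 m
Q = (1/n)·A·R^(2/3)·S^(1/2) = (1/0.034) × 1.869 × 0.4649^(2/3) × 0.0052^(1/2) = 2.379 m³/s
V = Q/A = 2.379/1.869 = 1.273 m/s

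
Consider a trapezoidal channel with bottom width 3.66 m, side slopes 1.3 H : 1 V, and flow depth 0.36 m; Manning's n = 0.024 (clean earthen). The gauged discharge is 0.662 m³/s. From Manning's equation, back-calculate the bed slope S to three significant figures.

A = (b + z·y)·y = (3.66 + 1.3×0.36)×0.36 = 1.486 m²
P = b + 2y√(1+z²) = 3.66 + 2×0.36×√(1+1.3²) = 4.841 m
R = A/P = 1.486/4.841 = 0.3070 m
S = (Q·n / (1·A·R^(2/3)))² = (0.662×0.024 / (1×1.486×0.4551))² = 0.0005519

0.000552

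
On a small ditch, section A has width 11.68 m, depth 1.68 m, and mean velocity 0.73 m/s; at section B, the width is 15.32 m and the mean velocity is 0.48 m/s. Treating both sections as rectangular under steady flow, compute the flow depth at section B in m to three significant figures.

Q = A₁V₁ = (11.68×1.68) × 0.73 = 14.32 m³/s
d₂ = Q/(b₂ V₂) = 14.32/(15.32×0.48) = 1.948 m

1.95 m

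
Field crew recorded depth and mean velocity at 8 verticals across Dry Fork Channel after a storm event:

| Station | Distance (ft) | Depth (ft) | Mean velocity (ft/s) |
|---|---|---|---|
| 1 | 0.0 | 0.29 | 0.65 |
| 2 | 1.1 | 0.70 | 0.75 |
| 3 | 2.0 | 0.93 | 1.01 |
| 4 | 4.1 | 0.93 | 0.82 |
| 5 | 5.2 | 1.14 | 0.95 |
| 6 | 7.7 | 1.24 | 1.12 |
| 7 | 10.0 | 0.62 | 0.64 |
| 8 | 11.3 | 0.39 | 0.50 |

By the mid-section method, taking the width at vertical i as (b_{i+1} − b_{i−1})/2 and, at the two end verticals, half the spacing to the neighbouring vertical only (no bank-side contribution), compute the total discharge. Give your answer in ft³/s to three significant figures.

9.38 ft³/s

w_1 = (1.1 − 0.0)/2 = 0.55 ft; q_1 = 0.65 × 0.29 × 0.55 = 0.1037 ft³/s
w_2 = (2.0 − 0.0)/2 = 1 ft; q_2 = 0.75 × 0.70 × 1 = 0.5250 ft³/s
w_3 = (4.1 − 1.1)/2 = 1.5 ft; q_3 = 1.01 × 0.93 × 1.5 = 1.409 ft³/s
w_4 = (5.2 − 2.0)/2 = 1.6 ft; q_4 = 0.82 × 0.93 × 1.6 = 1.220 ft³/s
w_5 = (7.7 − 4.1)/2 = 1.8 ft; q_5 = 0.95 × 1.14 × 1.8 = 1.949 ft³/s
w_6 = (10.0 − 5.2)/2 = 2.4 ft; q_6 = 1.12 × 1.24 × 2.4 = 3.333 ft³/s
w_7 = (11.3 − 7.7)/2 = 1.8 ft; q_7 = 0.64 × 0.62 × 1.8 = 0.7142 ft³/s
w_8 = (11.3 − 10.0)/2 = 0.65 ft; q_8 = 0.50 × 0.39 × 0.65 = 0.1268 ft³/s
Q = Σ qᵢ = 9.381 ft³/s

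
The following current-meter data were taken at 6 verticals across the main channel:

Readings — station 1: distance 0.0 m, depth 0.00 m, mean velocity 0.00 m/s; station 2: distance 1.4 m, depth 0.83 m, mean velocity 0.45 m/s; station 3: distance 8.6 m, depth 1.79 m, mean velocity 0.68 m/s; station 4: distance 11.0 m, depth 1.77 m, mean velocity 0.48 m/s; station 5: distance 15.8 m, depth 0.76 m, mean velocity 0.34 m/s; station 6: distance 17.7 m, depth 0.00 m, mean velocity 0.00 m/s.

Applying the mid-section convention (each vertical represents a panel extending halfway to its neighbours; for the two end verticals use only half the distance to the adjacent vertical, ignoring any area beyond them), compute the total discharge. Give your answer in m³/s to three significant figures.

w_2 = (8.6 − 0.0)/2 = 4.3 m; q_2 = 0.45 × 0.83 × 4.3 = 1.606 m³/s
w_3 = (11.0 − 1.4)/2 = 4.8 m; q_3 = 0.68 × 1.79 × 4.8 = 5.843 m³/s
w_4 = (15.8 − 8.6)/2 = 3.6 m; q_4 = 0.48 × 1.77 × 3.6 = 3.059 m³/s
w_5 = (17.7 − 11.0)/2 = 3.35 m; q_5 = 0.34 × 0.76 × 3.35 = 0.8656 m³/s
Stations 1, 6 contribute zero (depth or velocity is 0).
Q = Σ qᵢ = 11.37 m³/s

11.4 m³/s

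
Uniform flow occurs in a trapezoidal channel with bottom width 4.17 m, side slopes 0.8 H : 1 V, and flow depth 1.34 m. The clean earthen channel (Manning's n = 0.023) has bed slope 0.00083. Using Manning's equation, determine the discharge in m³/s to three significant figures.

8.35 m³/s

A = (b + z·y)·y = (4.17 + 0.8×1.34)×1.34 = 7.024 m²
P = b + 2y√(1+z²) = 4.17 + 2×1.34×√(1+0.8²) = 7.602 m
R = A/P = 7.024/7.602 = 0.9240 m
Q = (1/n)·A·R^(2/3)·S^(1/2) = (1/0.023) × 7.024 × 0.9240^(2/3) × 0.00083^(1/2) = 8.347 m³/s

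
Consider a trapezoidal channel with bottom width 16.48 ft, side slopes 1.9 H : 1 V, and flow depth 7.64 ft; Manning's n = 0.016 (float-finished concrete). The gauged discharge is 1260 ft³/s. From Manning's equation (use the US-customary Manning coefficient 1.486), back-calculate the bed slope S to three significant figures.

0.000405

A = (b + z·y)·y = (16.48 + 1.9×7.64)×7.64 = 236.8 ft²
P = b + 2y√(1+z²) = 16.48 + 2×7.64×√(1+1.9²) = 49.29 ft
R = A/P = 236.8/49.29 = 4.805 ft
S = (Q·n / (1.486·A·R^(2/3)))² = (1260×0.016 / (1.486×236.8×2.847))² = 0.0004048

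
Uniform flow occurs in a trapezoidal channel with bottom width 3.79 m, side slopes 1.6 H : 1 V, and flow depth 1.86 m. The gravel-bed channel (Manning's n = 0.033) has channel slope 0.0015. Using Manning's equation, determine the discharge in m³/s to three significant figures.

16.3 m³/s

A = (b + z·y)·y = (3.79 + 1.6×1.86)×1.86 = 12.58 m²
P = b + 2y√(1+z²) = 3.79 + 2×1.86×√(1+1.6²) = 10.81 m
R = A/P = 12.58/10.81 = 1.164 m
Q = (1/n)·A·R^(2/3)·S^(1/2) = (1/0.033) × 12.58 × 1.164^(2/3) × 0.0015^(1/2) = 16.35 m³/s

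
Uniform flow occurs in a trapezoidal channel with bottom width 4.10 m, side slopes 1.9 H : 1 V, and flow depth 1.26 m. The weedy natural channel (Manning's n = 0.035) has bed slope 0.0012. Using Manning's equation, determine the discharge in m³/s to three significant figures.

7.33 m³/s

A = (b + z·y)·y = (4.10 + 1.9×1.26)×1.26 = 8.182 m²
P = b + 2y√(1+z²) = 4.10 + 2×1.26×√(1+1.9²) = 9.511 m
R = A/P = 8.182/9.511 = 0.8603 m
Q = (1/n)·A·R^(2/3)·S^(1/2) = (1/0.035) × 8.182 × 0.8603^(2/3) × 0.0012^(1/2) = 7.326 m³/s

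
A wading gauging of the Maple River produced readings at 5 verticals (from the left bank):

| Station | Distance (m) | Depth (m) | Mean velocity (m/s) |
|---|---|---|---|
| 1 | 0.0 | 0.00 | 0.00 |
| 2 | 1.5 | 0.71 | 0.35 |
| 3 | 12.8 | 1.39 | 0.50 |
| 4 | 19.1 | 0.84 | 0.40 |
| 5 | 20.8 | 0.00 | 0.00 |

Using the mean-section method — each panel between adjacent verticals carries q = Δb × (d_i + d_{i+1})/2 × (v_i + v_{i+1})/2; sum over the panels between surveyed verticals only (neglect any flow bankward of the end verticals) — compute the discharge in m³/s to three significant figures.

Panel 1-2: Δb = 1.5 m, d̄ = (0.00+0.71)/2 = 0.355, v̄ = (0.00+0.35)/2 = 0.175 → q = 1.5×0.355×0.175 = 0.09319 m³/s
Panel 2-3: Δb = 11.3 m, d̄ = (0.71+1.39)/2 = 1.05, v̄ = (0.35+0.50)/2 = 0.425 → q = 11.3×1.05×0.425 = 5.043 m³/s
Panel 3-4: Δb = 6.3 m, d̄ = (1.39+0.84)/2 = 1.115, v̄ = (0.50+0.40)/2 = 0.45 → q = 6.3×1.115×0.45 = 3.161 m³/s
Panel 4-5: Δb = 1.7 m, d̄ = (0.84+0.00)/2 = 0.42, v̄ = (0.40+0.00)/2 = 0.2 → q = 1.7×0.42×0.2 = 0.1428 m³/s
Q = Σ q = 8.440 m³/s

8.44 m³/s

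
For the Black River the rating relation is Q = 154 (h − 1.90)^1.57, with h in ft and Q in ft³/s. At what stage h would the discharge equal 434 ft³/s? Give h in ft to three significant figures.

h − h₀ = (Q/C)^(1/b) = (434/154)^(1/1.57) = 1.935 ft
h = 1.90 + 1.935 = 3.835 ft

3.83 ft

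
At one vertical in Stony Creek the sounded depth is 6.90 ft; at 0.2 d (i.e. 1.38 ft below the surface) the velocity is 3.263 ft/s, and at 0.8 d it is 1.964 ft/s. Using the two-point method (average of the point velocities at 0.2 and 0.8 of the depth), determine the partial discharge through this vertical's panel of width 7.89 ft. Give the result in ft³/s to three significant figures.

142 ft³/s

v̄ = (3.263 + 1.964) / 2 = 2.614 ft/s
q = v̄ × d × w = 2.614 × 6.90 × 7.89 = 142.3 ft³/s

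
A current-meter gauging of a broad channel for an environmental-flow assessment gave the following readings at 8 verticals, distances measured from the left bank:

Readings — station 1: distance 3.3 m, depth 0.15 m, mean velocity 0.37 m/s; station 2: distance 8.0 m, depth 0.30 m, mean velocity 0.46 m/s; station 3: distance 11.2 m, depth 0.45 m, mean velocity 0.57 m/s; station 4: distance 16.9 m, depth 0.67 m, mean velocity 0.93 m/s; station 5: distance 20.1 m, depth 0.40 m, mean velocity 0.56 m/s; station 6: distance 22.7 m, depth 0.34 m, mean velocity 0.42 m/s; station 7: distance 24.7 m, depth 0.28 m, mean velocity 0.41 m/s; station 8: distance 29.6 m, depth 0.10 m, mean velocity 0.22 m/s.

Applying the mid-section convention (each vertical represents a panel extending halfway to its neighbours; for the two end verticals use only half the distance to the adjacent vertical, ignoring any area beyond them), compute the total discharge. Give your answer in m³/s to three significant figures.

6.02 m³/s

w_1 = (8.0 − 3.3)/2 = 2.35 m; q_1 = 0.37 × 0.15 × 2.35 = 0.1304 m³/s
w_2 = (11.2 − 3.3)/2 = 3.95 m; q_2 = 0.46 × 0.30 × 3.95 = 0.5451 m³/s
w_3 = (16.9 − 8.0)/2 = 4.45 m; q_3 = 0.57 × 0.45 × 4.45 = 1.141 m³/s
w_4 = (20.1 − 11.2)/2 = 4.45 m; q_4 = 0.93 × 0.67 × 4.45 = 2.773 m³/s
w_5 = (22.7 − 16.9)/2 = 2.9 m; q_5 = 0.56 × 0.40 × 2.9 = 0.6496 m³/s
w_6 = (24.7 − 20.1)/2 = 2.3 m; q_6 = 0.42 × 0.34 × 2.3 = 0.3284 m³/s
w_7 = (29.6 − 22.7)/2 = 3.45 m; q_7 = 0.41 × 0.28 × 3.45 = 0.3961 m³/s
w_8 = (29.6 − 24.7)/2 = 2.45 m; q_8 = 0.22 × 0.10 × 2.45 = 0.05390 m³/s
Q = Σ qᵢ = 6.018 m³/s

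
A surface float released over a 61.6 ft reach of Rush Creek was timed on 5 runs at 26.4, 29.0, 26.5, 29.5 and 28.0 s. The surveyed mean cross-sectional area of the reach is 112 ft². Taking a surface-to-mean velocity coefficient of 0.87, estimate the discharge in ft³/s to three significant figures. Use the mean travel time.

215 ft³/s

t̄ = (26.4 + 29.0 + 26.5 + 29.5 + 28.0) / 5 = 27.88 s
v_surface = L / t̄ = 61.6 / 27.88 = 2.209 ft/s
v_mean = 0.87 × 2.209 = 1.922 ft/s
Q = A × v_mean = 112 × 1.922 = 215.3 ft³/s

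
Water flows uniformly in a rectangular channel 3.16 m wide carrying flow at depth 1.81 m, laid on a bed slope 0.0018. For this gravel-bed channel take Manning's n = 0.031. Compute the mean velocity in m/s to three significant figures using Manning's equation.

1.22 m/s

A = b·y = 3.16 × 1.81 = 5.720 m²
P = b + 2y = 3.16 + 2×1.81 = 6.780 m
R = A/P = 5.720/6.780 = 0.8436 m
Q = (1/n)·A·R^(2/3)·S^(1/2) = (1/0.031) × 5.720 × 0.8436^(2/3) × 0.0018^(1/2) = 6.989 m³/s
V = Q/A = 6.989/5.720 = 1.222 m/s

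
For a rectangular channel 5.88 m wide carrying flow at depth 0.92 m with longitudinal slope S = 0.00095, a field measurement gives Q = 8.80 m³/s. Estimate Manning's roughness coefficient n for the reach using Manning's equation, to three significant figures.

0.0149

A = b·y = 5.88 × 0.92 = 5.410 m²
P = b + 2y = 5.88 + 2×0.92 = 7.720 m
R = A/P = 5.410/7.720 = 0.7007 m
n = (1/Q)·A·R^(2/3)·S^(1/2) = (1/8.80) × 5.410 × 0.7889 × 0.03082 = 0.01495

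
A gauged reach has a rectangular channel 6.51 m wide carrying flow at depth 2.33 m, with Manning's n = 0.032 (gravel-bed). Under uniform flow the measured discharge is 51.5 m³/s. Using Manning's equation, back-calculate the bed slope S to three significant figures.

0.00785

A = b·y = 6.51 × 2.33 = 15.17 m²
P = b + 2y = 6.51 + 2×2.33 = 11.17 m
R = A/P = 15.17/11.17 = 1.358 m
S = (Q·n / (1·A·R^(2/3)))² = (51.5×0.032 / (1×15.17×1.226))² = 0.007850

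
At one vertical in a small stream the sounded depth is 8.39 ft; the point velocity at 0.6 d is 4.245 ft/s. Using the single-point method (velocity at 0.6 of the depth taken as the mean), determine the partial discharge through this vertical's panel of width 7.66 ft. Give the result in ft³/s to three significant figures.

273 ft³/s

v̄ = v₀.₆ = 4.245 ft/s
q = v̄ × d × w = 4.245 × 8.39 × 7.66 = 272.8 ft³/s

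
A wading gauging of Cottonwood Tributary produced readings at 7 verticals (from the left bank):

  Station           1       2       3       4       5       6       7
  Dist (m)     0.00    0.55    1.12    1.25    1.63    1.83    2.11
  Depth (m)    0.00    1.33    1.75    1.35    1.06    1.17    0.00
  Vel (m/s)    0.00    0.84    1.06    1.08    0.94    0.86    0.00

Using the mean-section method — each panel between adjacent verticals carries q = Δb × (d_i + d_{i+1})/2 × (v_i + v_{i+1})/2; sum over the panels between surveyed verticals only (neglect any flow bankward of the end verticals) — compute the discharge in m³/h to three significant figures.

6970 m³/h

Panel 1-2: Δb = 0.55 m, d̄ = (0.00+1.33)/2 = 0.665, v̄ = (0.00+0.84)/2 = 0.42 → q = 0.55×0.665×0.42 = 0.1536 m³/s
Panel 2-3: Δb = 0.57 m, d̄ = (1.33+1.75)/2 = 1.54, v̄ = (0.84+1.06)/2 = 0.95 → q = 0.57×1.54×0.95 = 0.8339 m³/s
Panel 3-4: Δb = 0.13 m, d̄ = (1.75+1.35)/2 = 1.55, v̄ = (1.06+1.08)/2 = 1.07 → q = 0.13×1.55×1.07 = 0.2156 m³/s
Panel 4-5: Δb = 0.38 m, d̄ = (1.35+1.06)/2 = 1.205, v̄ = (1.08+0.94)/2 = 1.01 → q = 0.38×1.205×1.01 = 0.4625 m³/s
Panel 5-6: Δb = 0.2 m, d̄ = (1.06+1.17)/2 = 1.115, v̄ = (0.94+0.86)/2 = 0.9 → q = 0.2×1.115×0.9 = 0.2007 m³/s
Panel 6-7: Δb = 0.28 m, d̄ = (1.17+0.00)/2 = 0.585, v̄ = (0.86+0.00)/2 = 0.43 → q = 0.28×0.585×0.43 = 0.07043 m³/s
Q = Σ q = 1.937 m³/s
= 1.937 × 3600 = 6972 m³/h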